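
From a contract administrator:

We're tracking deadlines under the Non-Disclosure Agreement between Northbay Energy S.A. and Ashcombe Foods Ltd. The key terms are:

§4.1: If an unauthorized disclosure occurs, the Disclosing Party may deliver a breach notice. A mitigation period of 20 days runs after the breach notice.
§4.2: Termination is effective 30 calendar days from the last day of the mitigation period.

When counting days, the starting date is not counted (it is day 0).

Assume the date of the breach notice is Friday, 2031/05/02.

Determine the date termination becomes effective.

The last day of the mitigation period: 20 calendar days after 2031/05/02 is 2031/05/22.
Adding 30 calendar days to 2031/05/22 gives 2031/06/21, which is the date termination becomes effective.

2031/06/21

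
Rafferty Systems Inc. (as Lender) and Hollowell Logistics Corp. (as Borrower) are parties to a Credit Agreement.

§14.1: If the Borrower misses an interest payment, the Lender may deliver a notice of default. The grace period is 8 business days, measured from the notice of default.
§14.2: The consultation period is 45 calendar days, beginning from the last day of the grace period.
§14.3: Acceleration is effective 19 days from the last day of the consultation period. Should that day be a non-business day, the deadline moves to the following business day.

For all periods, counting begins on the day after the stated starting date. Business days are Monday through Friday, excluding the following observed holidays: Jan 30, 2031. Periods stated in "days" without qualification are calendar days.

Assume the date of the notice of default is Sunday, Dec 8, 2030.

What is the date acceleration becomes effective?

From Sunday, Dec 8, 2030, 8 business days (Dec 9, Dec 10, Dec 11, Dec 12, Dec 13, Dec 16, Dec 17, Dec 18, skipping weekends) brings us to Wednesday, Dec 18, 2030, which is the last day of the grace period.
Adding 45 calendar days to Dec 18, 2030 gives Feb 1, 2031, which is the last day of the consultation period.
The date acceleration becomes effective: Feb 1, 2031 + 19 days = Feb 20, 2031. Feb 20, 2031 is a Thursday and is not a listed holiday, so no roll-forward applies.

Feb 20, 2031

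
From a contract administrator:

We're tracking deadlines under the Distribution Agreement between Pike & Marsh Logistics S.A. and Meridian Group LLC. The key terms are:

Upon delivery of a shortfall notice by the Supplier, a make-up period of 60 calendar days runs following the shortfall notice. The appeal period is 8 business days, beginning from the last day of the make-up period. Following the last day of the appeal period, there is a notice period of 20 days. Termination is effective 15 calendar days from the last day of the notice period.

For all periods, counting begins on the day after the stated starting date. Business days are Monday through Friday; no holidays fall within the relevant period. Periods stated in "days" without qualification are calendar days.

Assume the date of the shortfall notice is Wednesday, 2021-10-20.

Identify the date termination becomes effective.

The last day of the make-up period: 2021-10-20 + 60 days = 2021-12-19.
The last day of the appeal period: 8 business days after Sunday, 2021-12-19, skipping weekends — Dec 20, Dec 21, Dec 22, Dec 23, Dec 24, Dec 27, Dec 28, Dec 29 — lands on Wednesday, 2021-12-29.
The last day of the notice period: 2021-12-29 + 20 days = 2022-01-18.
The date termination becomes effective: 2022-01-18 + 15 days = 2022-02-02.

2022-02-02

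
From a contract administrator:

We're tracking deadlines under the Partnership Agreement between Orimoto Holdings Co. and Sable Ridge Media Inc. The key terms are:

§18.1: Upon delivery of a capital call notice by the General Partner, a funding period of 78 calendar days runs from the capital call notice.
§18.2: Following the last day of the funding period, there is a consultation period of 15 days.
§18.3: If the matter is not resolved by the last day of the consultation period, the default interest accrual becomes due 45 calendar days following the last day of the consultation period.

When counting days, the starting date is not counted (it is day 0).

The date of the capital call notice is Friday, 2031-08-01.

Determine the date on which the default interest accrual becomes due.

2031-12-17

Adding 78 calendar days to 2031-08-01 gives 2031-10-18, which is the last day of the funding period.
The last day of the consultation period: 2031-10-18 + 15 days = 2031-11-02.
The date on which the default interest accrual becomes due: 2031-11-02 + 45 days = 2031-12-17.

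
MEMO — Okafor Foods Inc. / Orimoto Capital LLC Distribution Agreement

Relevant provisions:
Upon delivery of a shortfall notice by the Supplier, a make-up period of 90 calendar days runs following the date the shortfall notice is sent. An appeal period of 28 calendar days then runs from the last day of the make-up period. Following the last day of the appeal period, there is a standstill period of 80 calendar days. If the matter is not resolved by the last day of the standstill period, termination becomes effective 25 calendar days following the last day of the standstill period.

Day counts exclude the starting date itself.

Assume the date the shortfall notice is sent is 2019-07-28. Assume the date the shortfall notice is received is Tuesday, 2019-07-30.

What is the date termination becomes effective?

2020-03-07

Adding 90 calendar days to 2019-07-28 gives 2019-10-26, which is the last day of the make-up period.
The last day of the appeal period: 28 calendar days after 2019-10-26 is 2019-11-23.
Adding 80 calendar days to 2019-11-23 gives 2020-02-11, which is the last day of the standstill period.
The date termination becomes effective: 25 calendar days after 2020-02-11 is 2020-03-07.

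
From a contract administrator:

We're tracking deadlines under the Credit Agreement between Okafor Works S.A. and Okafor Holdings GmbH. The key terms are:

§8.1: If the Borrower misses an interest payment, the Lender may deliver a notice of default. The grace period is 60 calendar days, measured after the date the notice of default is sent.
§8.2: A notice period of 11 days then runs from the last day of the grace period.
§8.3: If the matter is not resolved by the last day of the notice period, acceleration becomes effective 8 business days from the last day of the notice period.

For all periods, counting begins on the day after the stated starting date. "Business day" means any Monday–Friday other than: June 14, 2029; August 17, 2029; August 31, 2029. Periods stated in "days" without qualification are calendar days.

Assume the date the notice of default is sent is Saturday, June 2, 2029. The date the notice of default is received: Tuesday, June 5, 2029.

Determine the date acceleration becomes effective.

August 23, 2029

Adding 60 calendar days to June 2, 2029 gives August 1, 2029, which is the last day of the grace period.
The last day of the notice period: August 1, 2029 + 11 days = August 12, 2029.
The date acceleration becomes effective: 8 business days after Sunday, August 12, 2029, skipping weekends and the listed holiday on Aug 17 — Aug 13, Aug 14, Aug 15, Aug 16, Aug 20, Aug 21, Aug 22, Aug 23 — lands on Thursday, August 23, 2029.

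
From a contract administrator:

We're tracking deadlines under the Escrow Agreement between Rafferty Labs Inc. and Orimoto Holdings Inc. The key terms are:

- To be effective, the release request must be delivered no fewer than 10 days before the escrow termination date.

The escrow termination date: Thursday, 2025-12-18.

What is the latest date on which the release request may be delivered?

2025-12-08

Counting back 10 calendar days from 2025-12-18 gives 2025-12-08.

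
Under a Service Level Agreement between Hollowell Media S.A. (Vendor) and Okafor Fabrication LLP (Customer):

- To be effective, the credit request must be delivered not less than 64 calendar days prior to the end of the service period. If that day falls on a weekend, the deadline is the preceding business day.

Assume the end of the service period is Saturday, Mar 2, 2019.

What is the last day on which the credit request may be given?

Dec 28, 2018

Mar 2, 2019 minus 64 days is Dec 28, 2018. That is a Friday, so no adjustment is needed.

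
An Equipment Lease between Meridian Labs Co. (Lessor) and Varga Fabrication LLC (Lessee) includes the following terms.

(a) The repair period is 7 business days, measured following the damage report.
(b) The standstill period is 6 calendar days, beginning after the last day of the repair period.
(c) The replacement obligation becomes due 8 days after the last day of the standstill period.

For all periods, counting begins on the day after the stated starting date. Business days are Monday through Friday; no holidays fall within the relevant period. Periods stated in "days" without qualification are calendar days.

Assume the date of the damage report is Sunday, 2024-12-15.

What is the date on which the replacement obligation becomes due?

2025-01-07

The last day of the repair period: 7 business days after Sunday, 2024-12-15, skipping weekends — Dec 16, Dec 17, Dec 18, Dec 19, Dec 20, Dec 23, Dec 24 — lands on Tuesday, 2024-12-24.
The last day of the standstill period: 2024-12-24 + 6 days = 2024-12-30.
The date on which the replacement obligation becomes due: 2024-12-30 + 8 days = 2025-01-07.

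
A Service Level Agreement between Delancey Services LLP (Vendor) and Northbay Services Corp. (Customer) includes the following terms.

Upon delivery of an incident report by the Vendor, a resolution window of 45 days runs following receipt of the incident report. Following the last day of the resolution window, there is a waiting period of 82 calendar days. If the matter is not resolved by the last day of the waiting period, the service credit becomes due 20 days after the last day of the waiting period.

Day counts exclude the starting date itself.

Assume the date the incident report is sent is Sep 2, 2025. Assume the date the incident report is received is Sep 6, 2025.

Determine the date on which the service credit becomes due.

The last day of the resolution window: Sep 6, 2025 + 45 days = Oct 21, 2025.
The last day of the waiting period: 82 calendar days after Oct 21, 2025 is Jan 11, 2026.
The date on which the service credit becomes due: Jan 11, 2026 + 20 days = Jan 31, 2026.

Jan 31, 2026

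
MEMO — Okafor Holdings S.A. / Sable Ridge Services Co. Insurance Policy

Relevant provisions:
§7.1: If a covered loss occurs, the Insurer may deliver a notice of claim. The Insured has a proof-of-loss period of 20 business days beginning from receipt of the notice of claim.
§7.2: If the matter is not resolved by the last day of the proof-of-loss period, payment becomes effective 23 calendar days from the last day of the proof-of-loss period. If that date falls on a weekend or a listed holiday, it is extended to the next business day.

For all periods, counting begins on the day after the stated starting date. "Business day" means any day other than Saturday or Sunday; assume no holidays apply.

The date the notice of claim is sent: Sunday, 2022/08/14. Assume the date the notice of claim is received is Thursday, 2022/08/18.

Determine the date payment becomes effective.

2022/10/10

The last day of the proof-of-loss period: 20 business days after Thursday, 2022/08/18, skipping weekends — Aug 19, Aug 22, Aug 23, Aug 24, …, Sep 13, Sep 14, Sep 15 — lands on Thursday, 2022/09/15.
The date payment becomes effective: 2022/09/15 + 23 days = 2022/10/08. That falls on a Saturday, so it rolls to the next business day, Monday, 2022/10/10.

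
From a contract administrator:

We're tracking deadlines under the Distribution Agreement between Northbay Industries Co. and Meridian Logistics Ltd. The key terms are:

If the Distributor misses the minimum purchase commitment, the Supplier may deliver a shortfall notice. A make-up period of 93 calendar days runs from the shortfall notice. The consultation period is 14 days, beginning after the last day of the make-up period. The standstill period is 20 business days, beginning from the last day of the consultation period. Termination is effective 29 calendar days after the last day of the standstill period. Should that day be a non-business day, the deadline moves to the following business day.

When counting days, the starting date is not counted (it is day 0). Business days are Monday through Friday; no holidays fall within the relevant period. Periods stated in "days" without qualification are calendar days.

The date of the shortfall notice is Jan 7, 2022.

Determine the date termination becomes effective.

The last day of the make-up period: Jan 7, 2022 + 93 days = Apr 10, 2022.
Adding 14 calendar days to Apr 10, 2022 gives Apr 24, 2022, which is the last day of the consultation period.
From Sunday, Apr 24, 2022, 20 business days (Apr 25, Apr 26, Apr 27, Apr 28, …, May 18, May 19, May 20, skipping weekends) brings us to Friday, May 20, 2022, which is the last day of the standstill period.
The date termination becomes effective: May 20, 2022 + 29 days = Jun 18, 2022. That falls on a Saturday, so it rolls to the next business day, Monday, Jun 20, 2022.

Jun 20, 2022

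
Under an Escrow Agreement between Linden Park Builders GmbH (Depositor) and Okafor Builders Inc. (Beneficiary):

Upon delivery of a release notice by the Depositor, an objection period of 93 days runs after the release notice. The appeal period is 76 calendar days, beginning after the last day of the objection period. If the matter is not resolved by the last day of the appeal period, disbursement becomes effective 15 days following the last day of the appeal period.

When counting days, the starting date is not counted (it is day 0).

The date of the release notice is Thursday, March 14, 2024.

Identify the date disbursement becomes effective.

The last day of the objection period: March 14, 2024 + 93 days = June 15, 2024.
The last day of the appeal period: June 15, 2024 + 76 days = August 30, 2024.
Adding 15 calendar days to August 30, 2024 gives September 14, 2024, which is the date disbursement becomes effective.

September 14, 2024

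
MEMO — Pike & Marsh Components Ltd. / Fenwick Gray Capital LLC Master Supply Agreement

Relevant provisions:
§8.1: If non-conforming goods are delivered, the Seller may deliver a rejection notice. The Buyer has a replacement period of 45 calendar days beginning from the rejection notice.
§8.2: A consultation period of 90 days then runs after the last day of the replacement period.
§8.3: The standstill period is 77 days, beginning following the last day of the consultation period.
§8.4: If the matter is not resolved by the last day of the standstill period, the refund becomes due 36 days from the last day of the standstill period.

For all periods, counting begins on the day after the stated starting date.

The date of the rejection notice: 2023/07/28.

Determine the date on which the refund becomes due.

2024/04/01

The last day of the replacement period: 45 calendar days after 2023/07/28 is 2023/09/11.
Adding 90 calendar days to 2023/09/11 gives 2023/12/10, which is the last day of the consultation period.
Adding 77 calendar days to 2023/12/10 gives 2024/02/25, which is the last day of the standstill period.
The date on which the refund becomes due: 36 calendar days after 2024/02/25 is 2024/04/01.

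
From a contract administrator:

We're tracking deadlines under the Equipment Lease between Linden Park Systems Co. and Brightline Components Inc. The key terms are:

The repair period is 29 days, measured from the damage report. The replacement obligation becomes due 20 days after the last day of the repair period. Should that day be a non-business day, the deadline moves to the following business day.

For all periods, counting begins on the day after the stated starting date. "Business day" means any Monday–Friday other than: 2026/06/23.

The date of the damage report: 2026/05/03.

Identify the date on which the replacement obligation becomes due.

2026/06/22

The last day of the repair period: 29 calendar days after 2026/05/03 is 2026/06/01.
Adding 20 calendar days to 2026/06/01 gives 2026/06/21, which is the date on which the replacement obligation becomes due. That falls on a Sunday, so it rolls to the next business day, Monday, 2026/06/22.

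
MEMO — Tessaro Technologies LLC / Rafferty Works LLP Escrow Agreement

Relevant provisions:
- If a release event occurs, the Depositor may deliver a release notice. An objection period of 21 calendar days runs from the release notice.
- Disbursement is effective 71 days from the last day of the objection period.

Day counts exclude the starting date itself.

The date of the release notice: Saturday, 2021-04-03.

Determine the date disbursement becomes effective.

Adding 21 calendar days to 2021-04-03 gives 2021-04-24, which is the last day of the objection period.
The date disbursement becomes effective: 2021-04-24 + 71 days = 2021-07-04.

2021-07-04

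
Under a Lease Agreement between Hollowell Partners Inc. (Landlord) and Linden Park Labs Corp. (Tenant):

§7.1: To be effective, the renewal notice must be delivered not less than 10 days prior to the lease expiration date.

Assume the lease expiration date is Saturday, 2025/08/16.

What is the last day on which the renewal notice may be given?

2025/08/16 minus 10 days is 2025/08/06.

2025/08/06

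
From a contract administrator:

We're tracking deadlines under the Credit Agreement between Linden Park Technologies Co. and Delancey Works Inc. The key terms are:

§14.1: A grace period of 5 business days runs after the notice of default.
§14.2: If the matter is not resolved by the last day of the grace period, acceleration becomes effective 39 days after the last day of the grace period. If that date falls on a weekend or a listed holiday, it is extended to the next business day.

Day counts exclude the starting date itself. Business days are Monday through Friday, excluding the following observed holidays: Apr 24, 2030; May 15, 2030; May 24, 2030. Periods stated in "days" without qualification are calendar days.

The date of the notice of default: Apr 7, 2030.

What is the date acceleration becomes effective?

From Sunday, Apr 7, 2030, 5 business days (Apr 8, Apr 9, Apr 10, Apr 11, Apr 12, skipping weekends) brings us to Friday, Apr 12, 2030, which is the last day of the grace period.
The date acceleration becomes effective: Apr 12, 2030 + 39 days = May 21, 2030. May 21, 2030 is a Tuesday and is not a listed holiday, so no roll-forward applies.

May 21, 2030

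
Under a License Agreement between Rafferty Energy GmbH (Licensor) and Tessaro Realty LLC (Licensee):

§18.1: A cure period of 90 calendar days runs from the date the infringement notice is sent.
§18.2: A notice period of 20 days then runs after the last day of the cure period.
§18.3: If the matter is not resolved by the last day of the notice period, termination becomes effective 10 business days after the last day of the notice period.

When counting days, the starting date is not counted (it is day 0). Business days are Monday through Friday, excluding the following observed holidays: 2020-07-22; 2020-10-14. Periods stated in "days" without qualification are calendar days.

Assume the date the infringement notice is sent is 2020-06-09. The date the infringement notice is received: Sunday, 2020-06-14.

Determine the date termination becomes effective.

2020-10-09

The last day of the cure period: 90 calendar days after 2020-06-09 is 2020-09-07.
The last day of the notice period: 2020-09-07 + 20 days = 2020-09-27.
From Sunday, 2020-09-27, 10 business days (Sep 28, Sep 29, Sep 30, Oct 1, Oct 2, Oct 5, Oct 6, Oct 7, Oct 8, Oct 9, skipping weekends) brings us to Friday, 2020-10-09, which is the date termination becomes effective.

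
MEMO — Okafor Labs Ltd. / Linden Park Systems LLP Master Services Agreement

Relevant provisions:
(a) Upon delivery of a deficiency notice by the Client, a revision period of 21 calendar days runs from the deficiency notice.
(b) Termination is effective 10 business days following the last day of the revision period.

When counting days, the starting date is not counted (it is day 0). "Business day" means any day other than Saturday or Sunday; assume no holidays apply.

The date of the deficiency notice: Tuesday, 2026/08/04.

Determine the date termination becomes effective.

The last day of the revision period: 2026/08/04 + 21 days = 2026/08/25.
From Tuesday, 2026/08/25, 10 business days (Aug 26, Aug 27, Aug 28, Aug 31, Sep 1, Sep 2, Sep 3, Sep 4, Sep 7, Sep 8, skipping weekends) brings us to Tuesday, 2026/09/08, which is the date termination becomes effective.

2026/09/08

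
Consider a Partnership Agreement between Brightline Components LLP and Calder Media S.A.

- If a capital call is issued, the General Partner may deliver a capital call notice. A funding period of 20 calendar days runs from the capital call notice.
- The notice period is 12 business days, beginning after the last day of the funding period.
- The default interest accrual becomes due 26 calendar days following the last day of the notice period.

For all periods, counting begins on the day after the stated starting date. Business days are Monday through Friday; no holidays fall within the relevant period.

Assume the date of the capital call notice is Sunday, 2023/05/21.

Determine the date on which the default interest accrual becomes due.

2023/07/23

The last day of the funding period: 20 calendar days after 2023/05/21 is 2023/06/10.
The last day of the notice period: 12 business days after Saturday, 2023/06/10, skipping weekends — Jun 12, Jun 13, Jun 14, Jun 15, …, Jun 23, Jun 26, Jun 27 — lands on Tuesday, 2023/06/27.
The date on which the default interest accrual becomes due: 2023/06/27 + 26 days = 2023/07/23.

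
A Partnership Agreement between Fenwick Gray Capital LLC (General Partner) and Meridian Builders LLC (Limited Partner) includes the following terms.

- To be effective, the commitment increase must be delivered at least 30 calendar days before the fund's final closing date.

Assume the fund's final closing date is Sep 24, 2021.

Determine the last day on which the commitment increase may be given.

Aug 25, 2021

Counting back 30 calendar days from Sep 24, 2021 gives Aug 25, 2021.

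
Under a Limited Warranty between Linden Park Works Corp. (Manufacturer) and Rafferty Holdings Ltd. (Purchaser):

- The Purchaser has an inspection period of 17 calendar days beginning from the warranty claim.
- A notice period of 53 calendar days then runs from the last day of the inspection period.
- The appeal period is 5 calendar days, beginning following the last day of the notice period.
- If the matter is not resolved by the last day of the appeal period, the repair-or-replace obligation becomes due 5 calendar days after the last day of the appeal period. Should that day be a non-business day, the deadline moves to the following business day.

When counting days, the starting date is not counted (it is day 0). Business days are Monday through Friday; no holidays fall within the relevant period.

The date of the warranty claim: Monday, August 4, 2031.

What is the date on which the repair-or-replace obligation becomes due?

The last day of the inspection period: August 4, 2031 + 17 days = August 21, 2031.
Adding 53 calendar days to August 21, 2031 gives October 13, 2031, which is the last day of the notice period.
The last day of the appeal period: 5 calendar days after October 13, 2031 is October 18, 2031.
Adding 5 calendar days to October 18, 2031 gives October 23, 2031, which is the date on which the repair-or-replace obligation becomes due. October 23, 2031 is a Thursday, so no roll-forward applies.

October 23, 2031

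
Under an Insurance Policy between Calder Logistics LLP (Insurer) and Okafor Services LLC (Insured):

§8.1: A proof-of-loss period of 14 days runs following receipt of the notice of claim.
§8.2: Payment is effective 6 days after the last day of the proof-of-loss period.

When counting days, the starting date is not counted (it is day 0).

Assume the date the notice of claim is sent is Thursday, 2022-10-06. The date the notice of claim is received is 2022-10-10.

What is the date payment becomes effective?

The last day of the proof-of-loss period: 2022-10-10 + 14 days = 2022-10-24.
The date payment becomes effective: 2022-10-24 + 6 days = 2022-10-30.

2022-10-30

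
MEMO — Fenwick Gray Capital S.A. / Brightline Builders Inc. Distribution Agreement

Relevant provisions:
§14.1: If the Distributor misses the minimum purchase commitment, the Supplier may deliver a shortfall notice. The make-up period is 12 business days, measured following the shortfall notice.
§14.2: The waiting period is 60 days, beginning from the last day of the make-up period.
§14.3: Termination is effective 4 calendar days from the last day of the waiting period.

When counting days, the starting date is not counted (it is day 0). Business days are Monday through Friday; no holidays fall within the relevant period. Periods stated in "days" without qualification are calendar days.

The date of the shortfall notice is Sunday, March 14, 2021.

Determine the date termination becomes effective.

The last day of the make-up period: 12 business days after Sunday, March 14, 2021, skipping weekends — Mar 15, Mar 16, Mar 17, Mar 18, …, Mar 26, Mar 29, Mar 30 — lands on Tuesday, March 30, 2021.
The last day of the waiting period: 60 calendar days after March 30, 2021 is May 29, 2021.
The date termination becomes effective: May 29, 2021 + 4 days = June 2, 2021.

June 2, 2021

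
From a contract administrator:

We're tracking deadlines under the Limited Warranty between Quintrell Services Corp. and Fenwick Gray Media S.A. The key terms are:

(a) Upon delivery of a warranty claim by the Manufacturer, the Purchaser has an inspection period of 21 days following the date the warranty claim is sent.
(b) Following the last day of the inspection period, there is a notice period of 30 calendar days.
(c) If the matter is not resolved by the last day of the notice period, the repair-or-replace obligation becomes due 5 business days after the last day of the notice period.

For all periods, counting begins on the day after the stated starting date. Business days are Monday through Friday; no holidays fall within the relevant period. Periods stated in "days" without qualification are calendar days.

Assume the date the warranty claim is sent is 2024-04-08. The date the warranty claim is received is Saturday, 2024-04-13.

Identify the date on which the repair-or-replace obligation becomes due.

Adding 21 calendar days to 2024-04-08 gives 2024-04-29, which is the last day of the inspection period.
Adding 30 calendar days to 2024-04-29 gives 2024-05-29, which is the last day of the notice period.
From Wednesday, 2024-05-29, 5 business days (May 30, May 31, Jun 3, Jun 4, Jun 5, skipping weekends) brings us to Wednesday, 2024-06-05, which is the date on which the repair-or-replace obligation becomes due.

2024-06-05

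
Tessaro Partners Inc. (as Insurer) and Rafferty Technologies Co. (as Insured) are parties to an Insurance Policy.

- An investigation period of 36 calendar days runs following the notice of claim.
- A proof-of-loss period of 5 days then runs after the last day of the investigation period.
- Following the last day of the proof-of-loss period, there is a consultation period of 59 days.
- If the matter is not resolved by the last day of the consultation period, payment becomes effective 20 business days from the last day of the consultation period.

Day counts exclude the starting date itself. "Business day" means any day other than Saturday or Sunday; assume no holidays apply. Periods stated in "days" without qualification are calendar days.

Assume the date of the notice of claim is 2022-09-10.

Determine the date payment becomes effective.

Adding 36 calendar days to 2022-09-10 gives 2022-10-16, which is the last day of the investigation period.
Adding 5 calendar days to 2022-10-16 gives 2022-10-21, which is the last day of the proof-of-loss period.
Adding 59 calendar days to 2022-10-21 gives 2022-12-19, which is the last day of the consultation period.
From Monday, 2022-12-19, 20 business days (Dec 20, Dec 21, Dec 22, Dec 23, …, Jan 12, Jan 13, Jan 16, skipping weekends) brings us to Monday, 2023-01-16, which is the date payment becomes effective.

2023-01-16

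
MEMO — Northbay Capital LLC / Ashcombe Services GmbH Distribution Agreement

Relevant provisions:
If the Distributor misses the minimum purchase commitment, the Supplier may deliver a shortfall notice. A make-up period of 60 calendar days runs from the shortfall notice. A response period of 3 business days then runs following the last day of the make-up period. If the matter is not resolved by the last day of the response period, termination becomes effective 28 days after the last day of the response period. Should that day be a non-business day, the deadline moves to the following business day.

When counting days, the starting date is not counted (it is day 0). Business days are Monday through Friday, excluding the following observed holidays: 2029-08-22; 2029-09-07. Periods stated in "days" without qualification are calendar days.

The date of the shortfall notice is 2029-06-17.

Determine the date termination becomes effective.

The last day of the make-up period: 60 calendar days after 2029-06-17 is 2029-08-16.
From Thursday, 2029-08-16, 3 business days (Aug 17, Aug 20, Aug 21, skipping weekends) brings us to Tuesday, 2029-08-21, which is the last day of the response period.
The date termination becomes effective: 2029-08-21 + 28 days = 2029-09-18. 2029-09-18 is a Tuesday and is not a listed holiday, so no roll-forward applies.

2029-09-18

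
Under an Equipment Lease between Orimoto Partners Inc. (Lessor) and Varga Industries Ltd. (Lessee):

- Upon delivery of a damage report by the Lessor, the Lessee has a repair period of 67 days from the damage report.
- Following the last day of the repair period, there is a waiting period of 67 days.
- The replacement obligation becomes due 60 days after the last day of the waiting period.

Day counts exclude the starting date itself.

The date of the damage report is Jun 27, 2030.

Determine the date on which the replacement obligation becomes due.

Jan 7, 2031

The last day of the repair period: Jun 27, 2030 + 67 days = Sep 2, 2030.
The last day of the waiting period: Sep 2, 2030 + 67 days = Nov 8, 2030.
Adding 60 calendar days to Nov 8, 2030 gives Jan 7, 2031, which is the date on which the replacement obligation becomes due.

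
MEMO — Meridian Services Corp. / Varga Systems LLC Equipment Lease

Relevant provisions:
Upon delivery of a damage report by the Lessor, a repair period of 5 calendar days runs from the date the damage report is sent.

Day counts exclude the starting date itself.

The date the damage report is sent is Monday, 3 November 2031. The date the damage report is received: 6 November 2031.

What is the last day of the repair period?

8 November 2031

Adding 5 calendar days to 3 November 2031 gives 8 November 2031, which is the last day of the repair period.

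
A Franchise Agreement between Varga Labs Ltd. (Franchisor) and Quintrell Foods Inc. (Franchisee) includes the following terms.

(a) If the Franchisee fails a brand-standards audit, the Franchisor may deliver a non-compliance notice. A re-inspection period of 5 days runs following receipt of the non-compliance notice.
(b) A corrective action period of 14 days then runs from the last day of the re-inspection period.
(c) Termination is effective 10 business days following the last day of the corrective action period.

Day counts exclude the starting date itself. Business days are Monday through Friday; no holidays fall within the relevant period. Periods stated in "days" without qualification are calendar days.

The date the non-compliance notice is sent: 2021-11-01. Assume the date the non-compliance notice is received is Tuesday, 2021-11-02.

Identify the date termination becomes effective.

The last day of the re-inspection period: 5 calendar days after 2021-11-02 is 2021-11-07.
The last day of the corrective action period: 14 calendar days after 2021-11-07 is 2021-11-21.
From Sunday, 2021-11-21, 10 business days (Nov 22, Nov 23, Nov 24, Nov 25, Nov 26, Nov 29, Nov 30, Dec 1, Dec 2, Dec 3, skipping weekends) brings us to Friday, 2021-12-03, which is the date termination becomes effective.

2021-12-03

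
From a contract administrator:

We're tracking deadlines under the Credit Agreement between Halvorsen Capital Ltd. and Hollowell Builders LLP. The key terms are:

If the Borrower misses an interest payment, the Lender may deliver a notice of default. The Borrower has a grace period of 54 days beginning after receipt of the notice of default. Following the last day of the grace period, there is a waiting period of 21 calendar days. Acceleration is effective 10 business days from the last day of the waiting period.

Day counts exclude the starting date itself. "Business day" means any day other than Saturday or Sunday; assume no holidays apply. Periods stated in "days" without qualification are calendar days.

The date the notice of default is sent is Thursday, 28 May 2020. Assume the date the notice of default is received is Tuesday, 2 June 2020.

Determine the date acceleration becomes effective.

28 August 2020

The last day of the grace period: 2 June 2020 + 54 days = 26 July 2020.
Adding 21 calendar days to 26 July 2020 gives 16 August 2020, which is the last day of the waiting period.
The date acceleration becomes effective: counting 10 business days from Sunday, 16 August 2020 (Aug 17, Aug 18, Aug 19, Aug 20, Aug 21, Aug 24, Aug 25, Aug 26, Aug 27, Aug 28, skipping weekends) reaches Friday, 28 August 2020.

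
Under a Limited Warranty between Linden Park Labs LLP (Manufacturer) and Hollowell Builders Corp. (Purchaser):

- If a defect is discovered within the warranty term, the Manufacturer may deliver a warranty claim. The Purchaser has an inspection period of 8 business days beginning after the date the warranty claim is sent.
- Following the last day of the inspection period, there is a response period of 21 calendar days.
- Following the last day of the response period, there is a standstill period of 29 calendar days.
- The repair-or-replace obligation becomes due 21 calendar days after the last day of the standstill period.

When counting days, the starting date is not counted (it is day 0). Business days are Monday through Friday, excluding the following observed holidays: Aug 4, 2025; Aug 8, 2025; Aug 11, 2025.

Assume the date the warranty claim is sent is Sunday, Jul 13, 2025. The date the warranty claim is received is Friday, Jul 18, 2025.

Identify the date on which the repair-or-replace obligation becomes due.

Oct 2, 2025

The last day of the inspection period: 8 business days after Sunday, Jul 13, 2025, skipping weekends — Jul 14, Jul 15, Jul 16, Jul 17, Jul 18, Jul 21, Jul 22, Jul 23 — lands on Wednesday, Jul 23, 2025.
The last day of the response period: 21 calendar days after Jul 23, 2025 is Aug 13, 2025.
The last day of the standstill period: Aug 13, 2025 + 29 days = Sep 11, 2025.
The date on which the repair-or-replace obligation becomes due: Sep 11, 2025 + 21 days = Oct 2, 2025.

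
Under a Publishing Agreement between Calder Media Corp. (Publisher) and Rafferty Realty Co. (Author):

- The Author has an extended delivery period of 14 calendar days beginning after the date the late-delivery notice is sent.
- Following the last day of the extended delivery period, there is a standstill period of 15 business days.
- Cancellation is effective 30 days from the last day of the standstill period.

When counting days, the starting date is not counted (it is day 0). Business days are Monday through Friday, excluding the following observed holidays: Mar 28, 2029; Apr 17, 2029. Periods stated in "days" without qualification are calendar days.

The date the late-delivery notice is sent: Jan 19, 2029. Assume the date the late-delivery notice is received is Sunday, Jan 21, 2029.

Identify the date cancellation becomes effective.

Mar 25, 2029

The last day of the extended delivery period: Jan 19, 2029 + 14 days = Feb 2, 2029.
From Friday, Feb 2, 2029, 15 business days (Feb 5, Feb 6, Feb 7, Feb 8, …, Feb 21, Feb 22, Feb 23, skipping weekends) brings us to Friday, Feb 23, 2029, which is the last day of the standstill period.
Adding 30 calendar days to Feb 23, 2029 gives Mar 25, 2029, which is the date cancellation becomes effective.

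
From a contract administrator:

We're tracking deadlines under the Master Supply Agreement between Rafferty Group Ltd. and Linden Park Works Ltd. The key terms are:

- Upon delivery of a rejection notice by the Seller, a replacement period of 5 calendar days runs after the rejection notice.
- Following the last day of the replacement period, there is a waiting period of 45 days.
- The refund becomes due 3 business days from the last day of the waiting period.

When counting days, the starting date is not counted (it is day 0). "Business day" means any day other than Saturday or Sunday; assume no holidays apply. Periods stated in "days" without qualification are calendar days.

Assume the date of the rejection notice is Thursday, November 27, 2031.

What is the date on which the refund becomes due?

The last day of the replacement period: November 27, 2031 + 5 days = December 2, 2031.
Adding 45 calendar days to December 2, 2031 gives January 16, 2032, which is the last day of the waiting period.
The date on which the refund becomes due: 3 business days after Friday, January 16, 2032, skipping weekends — Jan 19, Jan 20, Jan 21 — lands on Wednesday, January 21, 2032.

January 21, 2032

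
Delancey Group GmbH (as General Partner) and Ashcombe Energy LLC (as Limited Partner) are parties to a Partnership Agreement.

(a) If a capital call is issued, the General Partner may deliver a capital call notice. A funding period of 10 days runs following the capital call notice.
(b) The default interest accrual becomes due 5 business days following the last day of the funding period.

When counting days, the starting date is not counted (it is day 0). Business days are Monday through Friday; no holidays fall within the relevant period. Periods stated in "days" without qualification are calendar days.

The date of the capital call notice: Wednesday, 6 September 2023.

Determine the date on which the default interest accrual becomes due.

22 September 2023

Adding 10 calendar days to 6 September 2023 gives 16 September 2023, which is the last day of the funding period.
The date on which the default interest accrual becomes due: 5 business days after Saturday, 16 September 2023, skipping weekends — Sep 18, Sep 19, Sep 20, Sep 21, Sep 22 — lands on Friday, 22 September 2023.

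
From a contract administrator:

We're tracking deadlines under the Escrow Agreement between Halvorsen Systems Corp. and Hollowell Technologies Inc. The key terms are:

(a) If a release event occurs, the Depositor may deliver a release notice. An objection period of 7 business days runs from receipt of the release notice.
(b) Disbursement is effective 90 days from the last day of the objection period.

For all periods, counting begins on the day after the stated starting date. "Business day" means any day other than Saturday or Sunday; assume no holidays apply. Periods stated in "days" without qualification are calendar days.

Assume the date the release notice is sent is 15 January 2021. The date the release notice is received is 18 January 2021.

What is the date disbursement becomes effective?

The last day of the objection period: counting 7 business days from Monday, 18 January 2021 (Jan 19, Jan 20, Jan 21, Jan 22, Jan 25, Jan 26, Jan 27, skipping weekends) reaches Wednesday, 27 January 2021.
The date disbursement becomes effective: 27 January 2021 + 90 days = 27 April 2021.

27 April 2021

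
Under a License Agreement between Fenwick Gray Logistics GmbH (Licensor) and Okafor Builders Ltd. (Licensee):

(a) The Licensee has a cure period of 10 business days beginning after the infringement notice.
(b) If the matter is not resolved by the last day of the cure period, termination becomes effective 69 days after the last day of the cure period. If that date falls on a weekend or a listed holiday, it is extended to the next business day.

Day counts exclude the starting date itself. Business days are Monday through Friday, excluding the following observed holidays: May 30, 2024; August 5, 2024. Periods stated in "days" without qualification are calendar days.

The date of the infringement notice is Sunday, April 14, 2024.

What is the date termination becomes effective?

The last day of the cure period: 10 business days after Sunday, April 14, 2024, skipping weekends — Apr 15, Apr 16, Apr 17, Apr 18, Apr 19, Apr 22, Apr 23, Apr 24, Apr 25, Apr 26 — lands on Friday, April 26, 2024.
Adding 69 calendar days to April 26, 2024 gives July 4, 2024, which is the date termination becomes effective. July 4, 2024 is a Thursday and is not a listed holiday, so no roll-forward applies.

July 4, 2024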